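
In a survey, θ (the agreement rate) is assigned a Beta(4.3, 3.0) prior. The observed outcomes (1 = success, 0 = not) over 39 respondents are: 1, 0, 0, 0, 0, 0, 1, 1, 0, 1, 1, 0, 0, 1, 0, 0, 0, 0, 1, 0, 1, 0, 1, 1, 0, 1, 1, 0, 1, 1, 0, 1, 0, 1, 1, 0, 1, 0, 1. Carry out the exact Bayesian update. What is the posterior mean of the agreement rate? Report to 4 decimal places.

The Beta prior is conjugate to a Binomial/Bernoulli likelihood; the update adds successes to α and failures to β.
Posterior: Beta(α+k, β+n−k) = Beta(4.3+19, 3.0+20) = Beta(23.3, 23.0).
Posterior mean = α/(α+β) = 23.3/46.3 = 0.5032.

0.5032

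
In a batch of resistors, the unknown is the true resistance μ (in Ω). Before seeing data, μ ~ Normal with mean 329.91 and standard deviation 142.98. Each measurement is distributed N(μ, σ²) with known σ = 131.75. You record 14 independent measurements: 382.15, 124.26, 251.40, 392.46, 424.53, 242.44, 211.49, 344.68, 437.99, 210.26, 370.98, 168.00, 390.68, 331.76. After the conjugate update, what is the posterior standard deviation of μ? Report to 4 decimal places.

34.1901

For Normal data with known variance σ², a Normal(μ₀, σ₀²) prior on μ is conjugate. Posterior precision = 1/σ₀² + n/σ²; posterior mean is the precision-weighted average of μ₀ and x̄.
σ₀² = 142.98² = 20443.2804, σ² = 131.75² = 17358.0625; σ² + n·σ₀² = 17358.0625 + 14·20443.2804 = 303563.9881.
Posterior precision = 1/σ₀² + n/σ² = 1/20443.2804 + 14/17358.0625 = (σ² + n·σ₀²)/(σ₀²σ²) = 303563.9881/(20443.2804·17358.0625); posterior variance σₙ² = σ₀²σ²/(σ² + n·σ₀²) = 20443.2804·17358.0625/303563.9881 = 1168.965203.
Posterior SD = √σₙ² = √(20443.2804·17358.0625/303563.9881) = 34.1901.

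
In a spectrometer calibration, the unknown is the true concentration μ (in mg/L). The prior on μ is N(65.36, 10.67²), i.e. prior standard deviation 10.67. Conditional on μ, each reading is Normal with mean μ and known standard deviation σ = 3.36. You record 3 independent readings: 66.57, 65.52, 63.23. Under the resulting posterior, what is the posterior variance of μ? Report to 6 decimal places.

3.642790

For Normal data with known variance σ², a Normal(μ₀, σ₀²) prior on μ is conjugate. Posterior precision = 1/σ₀² + n/σ²; posterior mean is the precision-weighted average of μ₀ and x̄.
σ₀² = 10.67² = 113.8489, σ² = 3.36² = 11.2896; σ² + n·σ₀² = 11.2896 + 3·113.8489 = 352.8363.
Posterior precision = 1/σ₀² + n/σ² = 1/113.8489 + 3/11.2896 = (σ² + n·σ₀²)/(σ₀²σ²) = 352.8363/(113.8489·11.2896); posterior variance σₙ² = σ₀²σ²/(σ² + n·σ₀²) = 113.8489·11.2896/352.8363 = 3.642790.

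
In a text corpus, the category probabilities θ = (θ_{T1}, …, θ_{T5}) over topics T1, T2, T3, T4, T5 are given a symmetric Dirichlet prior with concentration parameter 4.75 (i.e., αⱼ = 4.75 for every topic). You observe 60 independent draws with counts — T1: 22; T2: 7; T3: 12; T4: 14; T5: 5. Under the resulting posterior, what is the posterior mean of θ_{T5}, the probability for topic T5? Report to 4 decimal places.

The Dirichlet prior is conjugate to the Multinomial likelihood: each posterior αⱼ = prior αⱼ + observed count nⱼ.
Posterior concentration: (26.75, 11.75, 16.75, 18.75, 9.75), total = 83.75.
E[θ_{T5}|data] = α_{T5}/Σα = 9.75/83.75 = 0.1164.

0.1164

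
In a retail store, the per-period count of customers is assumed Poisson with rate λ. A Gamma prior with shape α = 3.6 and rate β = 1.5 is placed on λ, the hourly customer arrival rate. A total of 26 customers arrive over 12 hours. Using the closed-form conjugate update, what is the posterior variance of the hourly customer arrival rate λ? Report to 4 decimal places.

With a Gamma(shape α, rate β) prior, the Poisson likelihood is conjugate: the posterior is Gamma(α + ΣXᵢ, β + n).
Posterior: Gamma(α+S, β+n) = Gamma(3.6+26, 1.5+12) = Gamma(29.6, 13.5).
Var = α/β² = 29.6/13.5² = 0.1624.

0.1624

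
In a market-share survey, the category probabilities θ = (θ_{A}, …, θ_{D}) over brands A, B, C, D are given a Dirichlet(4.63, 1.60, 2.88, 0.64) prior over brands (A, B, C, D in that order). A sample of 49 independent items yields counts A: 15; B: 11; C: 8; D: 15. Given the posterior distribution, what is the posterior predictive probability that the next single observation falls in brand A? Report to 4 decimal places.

The Dirichlet prior is conjugate to the Multinomial likelihood: each posterior αⱼ = prior αⱼ + observed count nⱼ.
Posterior concentration: (19.63, 12.60, 10.88, 15.64), total = 58.75.
P(next = A | data) = α_{A}/Σα = 0.3341.

0.3341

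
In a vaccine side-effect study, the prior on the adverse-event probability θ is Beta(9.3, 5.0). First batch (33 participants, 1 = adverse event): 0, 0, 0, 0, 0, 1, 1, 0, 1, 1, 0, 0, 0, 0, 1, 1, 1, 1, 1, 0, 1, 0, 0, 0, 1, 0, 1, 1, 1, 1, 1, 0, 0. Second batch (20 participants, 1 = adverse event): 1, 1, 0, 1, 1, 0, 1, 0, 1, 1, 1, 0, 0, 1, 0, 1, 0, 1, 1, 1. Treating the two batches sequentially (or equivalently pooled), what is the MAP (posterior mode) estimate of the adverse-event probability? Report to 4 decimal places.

0.5712

The Beta prior is conjugate to a Binomial/Bernoulli likelihood; the update adds successes to α and failures to β.
After batch 1: Beta(9.3+16, 5.0+17) = Beta(25.3, 22.0).
After batch 2: Beta(25.3+13, 22.0+7) = Beta(38.3, 29.0).
Mode of Beta(a,b) for a,b>1 is (a−1)/(a+b−2) = 37.3/65.3 = 0.5712.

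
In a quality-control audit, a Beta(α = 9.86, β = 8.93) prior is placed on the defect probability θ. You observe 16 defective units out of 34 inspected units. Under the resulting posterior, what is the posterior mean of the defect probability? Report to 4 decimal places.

The Beta prior is conjugate to a Binomial/Bernoulli likelihood; the update adds successes to α and failures to β.
Posterior: Beta(α+k, β+n−k) = Beta(9.86+16, 8.93+18) = Beta(25.86, 26.93).
Posterior mean = α/(α+β) = 25.86/52.79 = 0.4899.

0.4899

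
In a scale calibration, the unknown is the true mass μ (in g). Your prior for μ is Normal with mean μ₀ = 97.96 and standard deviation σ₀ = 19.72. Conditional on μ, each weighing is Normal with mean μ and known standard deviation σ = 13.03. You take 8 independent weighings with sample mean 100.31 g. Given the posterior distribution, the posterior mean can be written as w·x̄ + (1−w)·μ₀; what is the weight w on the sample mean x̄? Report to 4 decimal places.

0.9483

For Normal data with known variance σ², a Normal(μ₀, σ₀²) prior on μ is conjugate. Posterior precision = 1/σ₀² + n/σ²; posterior mean is the precision-weighted average of μ₀ and x̄.
σ₀² = 19.72² = 388.8784, σ² = 13.03² = 169.7809. Prior precision 1/σ₀² = 1/388.8784; data precision n/σ² = 8/169.7809.
w = (n/σ²)/(1/σ₀² + n/σ²) = n·σ₀²/(σ² + n·σ₀²) = 8·388.8784/(169.7809 + 8·388.8784) = 3111.0272/3280.8081 = 0.9483.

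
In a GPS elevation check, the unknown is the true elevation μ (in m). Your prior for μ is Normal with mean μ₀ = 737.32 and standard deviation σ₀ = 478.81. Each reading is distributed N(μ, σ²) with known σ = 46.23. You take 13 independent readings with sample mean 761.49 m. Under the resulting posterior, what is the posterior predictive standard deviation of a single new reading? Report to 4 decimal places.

47.9739

For Normal data with known variance σ², a Normal(μ₀, σ₀²) prior on μ is conjugate. Posterior precision = 1/σ₀² + n/σ²; posterior mean is the precision-weighted average of μ₀ and x̄.
σ₀² = 478.81² = 229259.0161, σ² = 46.23² = 2137.2129; σ² + n·σ₀² = 2137.2129 + 13·229259.0161 = 2982504.4222.
Posterior precision = 1/σ₀² + n/σ² = 1/229259.0161 + 13/2137.2129 = (σ² + n·σ₀²)/(σ₀²σ²) = 2982504.4222/(229259.0161·2137.2129); posterior variance σₙ² = σ₀²σ²/(σ² + n·σ₀²) = 229259.0161·2137.2129/2982504.4222 = 164.283185.
Predictive variance for one new observation = σₙ² + σ² = 229259.0161·2137.2129/2982504.4222 + 2137.2129 = σ²·(σ₀² + 2982504.4222)/2982504.4222 = 2137.2129·3211763.4383/2982504.4222 = 2301.496085; SD = √(2137.2129·3211763.4383/2982504.4222) = 47.9739.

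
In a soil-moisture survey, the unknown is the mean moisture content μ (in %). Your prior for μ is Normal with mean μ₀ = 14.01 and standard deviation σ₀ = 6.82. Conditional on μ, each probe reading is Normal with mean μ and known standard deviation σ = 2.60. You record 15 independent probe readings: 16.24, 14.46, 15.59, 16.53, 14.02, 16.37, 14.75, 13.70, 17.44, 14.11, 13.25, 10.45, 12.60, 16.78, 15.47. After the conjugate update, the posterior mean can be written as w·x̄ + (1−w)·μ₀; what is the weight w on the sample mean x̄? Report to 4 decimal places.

0.9904

For Normal data with known variance σ², a Normal(μ₀, σ₀²) prior on μ is conjugate. Posterior precision = 1/σ₀² + n/σ²; posterior mean is the precision-weighted average of μ₀ and x̄.
σ₀² = 6.82² = 46.5124, σ² = 2.60² = 6.76. Prior precision 1/σ₀² = 1/46.5124; data precision n/σ² = 15/6.76.
w = (n/σ²)/(1/σ₀² + n/σ²) = n·σ₀²/(σ² + n·σ₀²) = 15·46.5124/(6.76 + 15·46.5124) = 697.686/704.446 = 0.9904.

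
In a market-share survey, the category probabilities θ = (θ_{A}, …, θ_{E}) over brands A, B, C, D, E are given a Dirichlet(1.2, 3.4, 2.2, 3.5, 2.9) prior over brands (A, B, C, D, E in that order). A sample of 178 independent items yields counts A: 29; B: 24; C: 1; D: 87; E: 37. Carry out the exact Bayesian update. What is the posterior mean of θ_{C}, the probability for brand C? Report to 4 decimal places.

0.0167

The Dirichlet prior is conjugate to the Multinomial likelihood: each posterior αⱼ = prior αⱼ + observed count nⱼ.
Posterior concentration: (30.2, 27.4, 3.2, 90.5, 39.9), total = 191.2.
E[θ_{C}|data] = α_{C}/Σα = 3.2/191.2 = 0.0167.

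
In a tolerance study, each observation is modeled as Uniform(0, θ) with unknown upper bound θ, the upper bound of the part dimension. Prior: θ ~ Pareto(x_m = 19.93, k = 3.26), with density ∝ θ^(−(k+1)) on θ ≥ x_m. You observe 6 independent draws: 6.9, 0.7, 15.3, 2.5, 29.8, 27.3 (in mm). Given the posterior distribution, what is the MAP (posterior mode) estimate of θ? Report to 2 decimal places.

29.80

A Pareto(scale x_m, shape k) prior on the upper bound θ of Uniform(0, θ) is conjugate: posterior is Pareto(max(x_m, max xᵢ), k + n).
Sample maximum = 29.8; prior scale x_m = 19.93 → posterior scale = max = 29.80.
Posterior shape = 3.26 + 6 = 9.26.
The Pareto density is decreasing on [x_m, ∞), so the mode is x_m = 29.80.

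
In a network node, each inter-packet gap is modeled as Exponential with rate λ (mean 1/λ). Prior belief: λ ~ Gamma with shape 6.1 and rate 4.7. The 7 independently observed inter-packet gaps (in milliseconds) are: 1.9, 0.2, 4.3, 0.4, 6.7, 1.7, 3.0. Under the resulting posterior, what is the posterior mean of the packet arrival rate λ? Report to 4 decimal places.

With a Gamma(shape α, rate β) prior on the exponential rate λ, the posterior after n observations with total T = Σxᵢ is Gamma(α+n, β+T).
Sum of observations T = 18.2 milliseconds; n = 7.
Posterior: Gamma(6.1+7, 4.7+18.2) = Gamma(13.1, 22.9).
Posterior mean of λ = α/β = 13.1/22.9 = 0.5721.

0.5721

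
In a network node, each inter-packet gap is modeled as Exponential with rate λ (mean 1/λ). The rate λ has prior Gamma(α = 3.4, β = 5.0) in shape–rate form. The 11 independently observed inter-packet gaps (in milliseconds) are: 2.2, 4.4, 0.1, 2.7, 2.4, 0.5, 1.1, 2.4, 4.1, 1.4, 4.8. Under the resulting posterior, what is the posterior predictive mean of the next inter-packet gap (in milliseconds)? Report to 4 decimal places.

With a Gamma(shape α, rate β) prior on the exponential rate λ, the posterior after n observations with total T = Σxᵢ is Gamma(α+n, β+T).
Sum of observations T = 26.1 milliseconds; n = 11.
Posterior: Gamma(3.4+11, 5.0+26.1) = Gamma(14.4, 31.1).
The predictive distribution for the next observation is Lomax; its mean is β/(α−1) = 31.1/13.4 = 2.3209.

2.3209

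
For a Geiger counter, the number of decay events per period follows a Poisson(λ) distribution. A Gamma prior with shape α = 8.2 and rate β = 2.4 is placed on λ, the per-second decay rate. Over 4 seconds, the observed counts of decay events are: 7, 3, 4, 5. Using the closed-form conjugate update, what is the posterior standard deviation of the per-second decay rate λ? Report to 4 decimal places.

0.8149

With a Gamma(shape α, rate β) prior, the Poisson likelihood is conjugate: the posterior is Gamma(α + ΣXᵢ, β + n).
Sum of counts S = 19 over n = 4 seconds.
Posterior: Gamma(α+S, β+n) = Gamma(8.2+19, 2.4+4) = Gamma(27.2, 6.4).
SD = √α/β = √27.2/6.4 = 0.8149.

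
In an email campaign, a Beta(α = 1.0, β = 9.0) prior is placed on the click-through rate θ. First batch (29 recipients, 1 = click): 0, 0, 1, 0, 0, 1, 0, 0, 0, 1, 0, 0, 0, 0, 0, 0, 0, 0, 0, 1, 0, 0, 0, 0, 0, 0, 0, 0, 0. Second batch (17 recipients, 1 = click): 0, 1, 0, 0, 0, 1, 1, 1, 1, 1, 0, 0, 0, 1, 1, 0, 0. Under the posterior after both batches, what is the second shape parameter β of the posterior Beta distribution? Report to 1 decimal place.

The Beta prior is conjugate to a Binomial/Bernoulli likelihood; the update adds successes to α and failures to β.
After batch 1: Beta(1.0+4, 9.0+25) = Beta(5.0, 34.0).
After batch 2: Beta(5.0+8, 34.0+9) = Beta(13.0, 43.0).
Posterior β = 43.0.

43.0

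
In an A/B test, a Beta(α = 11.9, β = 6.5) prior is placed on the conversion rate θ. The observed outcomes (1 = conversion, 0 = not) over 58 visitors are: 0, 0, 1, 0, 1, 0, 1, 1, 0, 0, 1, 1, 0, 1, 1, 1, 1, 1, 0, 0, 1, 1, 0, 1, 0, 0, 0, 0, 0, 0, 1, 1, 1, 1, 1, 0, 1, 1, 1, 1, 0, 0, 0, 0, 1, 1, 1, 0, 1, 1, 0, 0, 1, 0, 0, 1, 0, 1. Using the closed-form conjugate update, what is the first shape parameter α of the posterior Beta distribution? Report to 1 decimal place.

The Beta prior is conjugate to a Binomial/Bernoulli likelihood; the update adds successes to α and failures to β.
Posterior: Beta(α+k, β+n−k) = Beta(11.9+31, 6.5+27) = Beta(42.9, 33.5).
Posterior α = 42.9.

42.9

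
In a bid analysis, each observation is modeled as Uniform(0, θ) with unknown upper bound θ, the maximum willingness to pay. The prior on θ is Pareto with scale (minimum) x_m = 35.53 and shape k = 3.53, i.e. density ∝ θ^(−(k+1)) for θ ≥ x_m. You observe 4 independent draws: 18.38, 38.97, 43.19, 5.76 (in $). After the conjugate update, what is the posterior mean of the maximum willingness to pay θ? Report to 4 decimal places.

49.8041

A Pareto(scale x_m, shape k) prior on the upper bound θ of Uniform(0, θ) is conjugate: posterior is Pareto(max(x_m, max xᵢ), k + n).
Sample maximum = 43.19; prior scale x_m = 35.53 → posterior scale = max = 43.19.
Posterior shape = 3.53 + 4 = 7.53.
E[θ|data] = k·x_m/(k−1) = 7.53·43.19/6.53 = 49.8041.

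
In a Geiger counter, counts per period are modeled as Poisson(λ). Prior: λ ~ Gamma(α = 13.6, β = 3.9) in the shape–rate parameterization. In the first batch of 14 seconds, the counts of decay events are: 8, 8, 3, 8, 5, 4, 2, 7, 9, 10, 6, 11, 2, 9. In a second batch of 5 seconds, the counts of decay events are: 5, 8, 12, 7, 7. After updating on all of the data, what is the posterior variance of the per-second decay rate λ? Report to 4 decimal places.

With a Gamma(shape α, rate β) prior, the Poisson likelihood is conjugate: the posterior is Gamma(α + ΣXᵢ, β + n).
Batch 1: sum of counts S = 92 over n = 14 seconds.
After batch 1: Gamma(α+S, β+n) = Gamma(13.6+92, 3.9+14) = Gamma(105.6, 17.9).
Batch 2: sum of counts S = 39 over n = 5 seconds.
After batch 2: Gamma(α+S, β+n) = Gamma(105.6+39, 17.9+5) = Gamma(144.6, 22.9).
Var = α/β² = 144.6/22.9² = 0.2757.

0.2757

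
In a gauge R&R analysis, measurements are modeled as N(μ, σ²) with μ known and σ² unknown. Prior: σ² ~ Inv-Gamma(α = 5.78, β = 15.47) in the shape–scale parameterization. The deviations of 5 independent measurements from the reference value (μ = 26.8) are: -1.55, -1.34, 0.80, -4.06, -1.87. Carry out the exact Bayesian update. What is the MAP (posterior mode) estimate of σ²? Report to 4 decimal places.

3.0042

With known mean μ and an Inverse-Gamma(α, β) prior on σ², the Normal likelihood is conjugate: posterior is Inv-Gamma(α + n/2, β + Σ(xᵢ−μ)²/2).
Σ(xᵢ−μ)² = (-1.55)² + (-1.34)² + (0.80)² + (-4.06)² + (-1.87)² = 24.8186.
Posterior: Inv-Gamma(5.78 + 5/2, 15.47 + 24.8186/2) = Inv-Gamma(8.28, 27.87930).
Mode = β/(α+1) = 27.87930/9.28 = 3.0042.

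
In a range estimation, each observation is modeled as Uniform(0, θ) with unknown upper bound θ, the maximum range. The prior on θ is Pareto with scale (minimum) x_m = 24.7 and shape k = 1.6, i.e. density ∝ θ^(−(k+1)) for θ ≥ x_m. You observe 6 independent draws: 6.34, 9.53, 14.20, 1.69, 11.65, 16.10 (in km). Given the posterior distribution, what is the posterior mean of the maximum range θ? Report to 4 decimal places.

28.4424

A Pareto(scale x_m, shape k) prior on the upper bound θ of Uniform(0, θ) is conjugate: posterior is Pareto(max(x_m, max xᵢ), k + n).
Sample maximum = 16.10; prior scale x_m = 24.7 → posterior scale = max = 24.70.
Posterior shape = 1.6 + 6 = 7.6.
E[θ|data] = k·x_m/(k−1) = 7.6·24.70/6.6 = 28.4424.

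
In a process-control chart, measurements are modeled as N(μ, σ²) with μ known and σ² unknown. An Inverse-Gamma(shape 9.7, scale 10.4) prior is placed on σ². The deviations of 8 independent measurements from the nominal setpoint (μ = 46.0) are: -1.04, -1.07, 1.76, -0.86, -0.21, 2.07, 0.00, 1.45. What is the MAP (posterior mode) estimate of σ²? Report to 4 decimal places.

1.1325

With known mean μ and an Inverse-Gamma(α, β) prior on σ², the Normal likelihood is conjugate: posterior is Inv-Gamma(α + n/2, β + Σ(xᵢ−μ)²/2).
Σ(xᵢ−μ)² = (-1.04)² + (-1.07)² + (1.76)² + (-0.86)² + (-0.21)² + (2.07)² + (0.00)² + (1.45)² = 12.4952.
Posterior: Inv-Gamma(9.7 + 8/2, 10.4 + 12.4952/2) = Inv-Gamma(13.70, 16.64760).
Mode = β/(α+1) = 16.64760/14.70 = 1.1325.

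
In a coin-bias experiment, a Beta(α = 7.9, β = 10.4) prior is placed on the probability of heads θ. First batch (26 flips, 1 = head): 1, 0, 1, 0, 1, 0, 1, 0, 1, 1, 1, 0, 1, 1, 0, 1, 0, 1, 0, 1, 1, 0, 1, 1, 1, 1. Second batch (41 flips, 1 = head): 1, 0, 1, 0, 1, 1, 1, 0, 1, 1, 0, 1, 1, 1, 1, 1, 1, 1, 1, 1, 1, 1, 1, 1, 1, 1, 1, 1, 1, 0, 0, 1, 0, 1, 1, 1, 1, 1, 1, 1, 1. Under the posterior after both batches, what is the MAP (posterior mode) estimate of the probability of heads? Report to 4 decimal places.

The Beta prior is conjugate to a Binomial/Bernoulli likelihood; the update adds successes to α and failures to β.
After batch 1: Beta(7.9+17, 10.4+9) = Beta(24.9, 19.4).
After batch 2: Beta(24.9+34, 19.4+7) = Beta(58.9, 26.4).
Mode of Beta(a,b) for a,b>1 is (a−1)/(a+b−2) = 57.9/83.3 = 0.6951.

0.6951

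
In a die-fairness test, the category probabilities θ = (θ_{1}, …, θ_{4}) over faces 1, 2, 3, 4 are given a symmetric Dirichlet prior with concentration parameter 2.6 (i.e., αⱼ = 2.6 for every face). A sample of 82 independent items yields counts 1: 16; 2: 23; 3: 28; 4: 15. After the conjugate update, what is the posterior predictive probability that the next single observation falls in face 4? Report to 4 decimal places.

The Dirichlet prior is conjugate to the Multinomial likelihood: each posterior αⱼ = prior αⱼ + observed count nⱼ.
Posterior concentration: (18.6, 25.6, 30.6, 17.6), total = 92.4.
P(next = 4 | data) = α_{4}/Σα = 0.1905.

0.1905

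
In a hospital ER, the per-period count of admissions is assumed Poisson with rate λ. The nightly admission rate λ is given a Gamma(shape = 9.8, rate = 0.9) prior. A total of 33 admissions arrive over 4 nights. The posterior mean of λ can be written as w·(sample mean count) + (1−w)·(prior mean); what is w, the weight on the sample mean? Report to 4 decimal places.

With a Gamma(shape α, rate β) prior, the Poisson likelihood is conjugate: the posterior is Gamma(α + ΣXᵢ, β + n).
Posterior mean = (α₀+S)/(β₀+n) = [n/(β₀+n)]·(S/n) + [β₀/(β₀+n)]·(α₀/β₀), so only n and β₀ enter the weight.
Weight on data w = n/(β₀+n) = 4/(0.9+4) = 4/4.9 = 0.8163.

0.8163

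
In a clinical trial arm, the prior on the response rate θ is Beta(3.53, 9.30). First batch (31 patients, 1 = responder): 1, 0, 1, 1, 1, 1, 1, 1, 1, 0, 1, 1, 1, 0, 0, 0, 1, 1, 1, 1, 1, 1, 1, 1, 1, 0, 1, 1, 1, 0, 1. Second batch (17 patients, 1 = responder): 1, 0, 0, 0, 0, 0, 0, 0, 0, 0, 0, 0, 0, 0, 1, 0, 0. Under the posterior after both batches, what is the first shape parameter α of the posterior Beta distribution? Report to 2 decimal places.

The Beta prior is conjugate to a Binomial/Bernoulli likelihood; the update adds successes to α and failures to β.
After batch 1: Beta(3.53+24, 9.30+7) = Beta(27.53, 16.30).
After batch 2: Beta(27.53+2, 16.30+15) = Beta(29.53, 31.30).
Posterior α = 29.53.

29.53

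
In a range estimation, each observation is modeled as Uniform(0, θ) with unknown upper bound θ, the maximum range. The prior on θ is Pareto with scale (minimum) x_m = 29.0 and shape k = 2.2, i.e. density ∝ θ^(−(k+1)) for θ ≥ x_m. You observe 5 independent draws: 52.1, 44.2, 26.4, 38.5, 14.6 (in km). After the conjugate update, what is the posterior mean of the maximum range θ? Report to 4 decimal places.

60.5032

A Pareto(scale x_m, shape k) prior on the upper bound θ of Uniform(0, θ) is conjugate: posterior is Pareto(max(x_m, max xᵢ), k + n).
Sample maximum = 52.1; prior scale x_m = 29.0 → posterior scale = max = 52.1.
Posterior shape = 2.2 + 5 = 7.2.
E[θ|data] = k·x_m/(k−1) = 7.2·52.1/6.2 = 60.5032.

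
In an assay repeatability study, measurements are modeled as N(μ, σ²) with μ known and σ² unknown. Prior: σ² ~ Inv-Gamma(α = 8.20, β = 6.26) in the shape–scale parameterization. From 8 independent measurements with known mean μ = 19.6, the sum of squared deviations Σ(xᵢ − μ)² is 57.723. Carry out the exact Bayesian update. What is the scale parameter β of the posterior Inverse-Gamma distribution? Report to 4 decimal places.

35.1215

With known mean μ and an Inverse-Gamma(α, β) prior on σ², the Normal likelihood is conjugate: posterior is Inv-Gamma(α + n/2, β + Σ(xᵢ−μ)²/2).
Posterior: Inv-Gamma(8.20 + 8/2, 6.26 + 57.723/2) = Inv-Gamma(12.20, 35.1215).
Posterior β = 35.1215.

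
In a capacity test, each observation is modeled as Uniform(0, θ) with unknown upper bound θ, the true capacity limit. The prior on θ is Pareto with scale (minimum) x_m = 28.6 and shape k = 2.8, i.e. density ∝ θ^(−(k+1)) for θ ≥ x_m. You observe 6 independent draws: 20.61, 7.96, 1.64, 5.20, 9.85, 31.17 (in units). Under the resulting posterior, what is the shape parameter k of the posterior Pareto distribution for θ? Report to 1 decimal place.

8.8

A Pareto(scale x_m, shape k) prior on the upper bound θ of Uniform(0, θ) is conjugate: posterior is Pareto(max(x_m, max xᵢ), k + n).
Sample maximum = 31.17; prior scale x_m = 28.6 → posterior scale = max = 31.17.
Posterior shape = 2.8 + 6 = 8.8.
Posterior shape k = 8.8.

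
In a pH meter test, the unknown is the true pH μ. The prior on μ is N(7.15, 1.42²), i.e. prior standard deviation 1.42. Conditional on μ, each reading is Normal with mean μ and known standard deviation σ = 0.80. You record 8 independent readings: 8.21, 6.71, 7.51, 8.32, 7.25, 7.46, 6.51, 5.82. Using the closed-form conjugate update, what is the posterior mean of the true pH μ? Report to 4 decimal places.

For Normal data with known variance σ², a Normal(μ₀, σ₀²) prior on μ is conjugate. Posterior precision = 1/σ₀² + n/σ²; posterior mean is the precision-weighted average of μ₀ and x̄.
Σxᵢ = 8.21 + 6.71 + 7.51 + 8.32 + 7.25 + 7.46 + 6.51 + 5.82 = 57.79, so n·x̄ = 57.79.
σ₀² = 1.42² = 2.0164, σ² = 0.80² = 0.64; σ² + n·σ₀² = 0.64 + 8·2.0164 = 16.7712.
Posterior mean = (μ₀/σ₀² + n·x̄/σ²)/(1/σ₀² + n/σ²) = (σ²·μ₀ + σ₀²·n·x̄)/(σ² + n·σ₀²) = (0.64·7.15 + 2.0164·57.79)/16.7712 = 121.103756/16.7712 = 7.2209.

7.2209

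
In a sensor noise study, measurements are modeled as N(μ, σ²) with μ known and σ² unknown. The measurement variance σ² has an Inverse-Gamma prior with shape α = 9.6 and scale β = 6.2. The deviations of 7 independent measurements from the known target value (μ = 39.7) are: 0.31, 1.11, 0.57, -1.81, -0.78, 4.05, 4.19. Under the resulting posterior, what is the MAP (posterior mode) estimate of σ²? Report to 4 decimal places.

1.8403

With known mean μ and an Inverse-Gamma(α, β) prior on σ², the Normal likelihood is conjugate: posterior is Inv-Gamma(α + n/2, β + Σ(xᵢ−μ)²/2).
Σ(xᵢ−μ)² = (0.31)² + (1.11)² + (0.57)² + (-1.81)² + (-0.78)² + (4.05)² + (4.19)² = 39.4962.
Posterior: Inv-Gamma(9.6 + 7/2, 6.2 + 39.4962/2) = Inv-Gamma(13.10, 25.94810).
Mode = β/(α+1) = 25.94810/14.10 = 1.8403.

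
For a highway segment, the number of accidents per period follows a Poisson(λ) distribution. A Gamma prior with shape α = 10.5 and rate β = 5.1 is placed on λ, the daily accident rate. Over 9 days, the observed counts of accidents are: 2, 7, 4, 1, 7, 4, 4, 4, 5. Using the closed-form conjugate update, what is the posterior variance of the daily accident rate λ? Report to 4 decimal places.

With a Gamma(shape α, rate β) prior, the Poisson likelihood is conjugate: the posterior is Gamma(α + ΣXᵢ, β + n).
Sum of counts S = 38 over n = 9 days.
Posterior: Gamma(α+S, β+n) = Gamma(10.5+38, 5.1+9) = Gamma(48.5, 14.1).
Var = α/β² = 48.5/14.1² = 0.2440.

0.2440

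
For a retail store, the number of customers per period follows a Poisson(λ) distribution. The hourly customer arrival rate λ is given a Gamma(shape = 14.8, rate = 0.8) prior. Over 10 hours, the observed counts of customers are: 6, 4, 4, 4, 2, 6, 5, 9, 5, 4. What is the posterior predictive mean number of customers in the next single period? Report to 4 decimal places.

5.9074

With a Gamma(shape α, rate β) prior, the Poisson likelihood is conjugate: the posterior is Gamma(α + ΣXᵢ, β + n).
Sum of counts S = 49 over n = 10 hours.
Posterior: Gamma(α+S, β+n) = Gamma(14.8+49, 0.8+10) = Gamma(63.8, 10.8).
The predictive distribution for one future period is NegBinom with mean α/β = 5.9074.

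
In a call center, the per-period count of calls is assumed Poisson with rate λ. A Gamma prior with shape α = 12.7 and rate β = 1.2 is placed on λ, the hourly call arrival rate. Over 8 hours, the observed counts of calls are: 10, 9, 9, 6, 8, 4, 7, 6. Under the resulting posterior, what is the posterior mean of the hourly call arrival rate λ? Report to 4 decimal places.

With a Gamma(shape α, rate β) prior, the Poisson likelihood is conjugate: the posterior is Gamma(α + ΣXᵢ, β + n).
Sum of counts S = 59 over n = 8 hours.
Posterior: Gamma(α+S, β+n) = Gamma(12.7+59, 1.2+8) = Gamma(71.7, 9.2).
Posterior mean = α/β = 71.7/9.2 = 7.7935.

7.7935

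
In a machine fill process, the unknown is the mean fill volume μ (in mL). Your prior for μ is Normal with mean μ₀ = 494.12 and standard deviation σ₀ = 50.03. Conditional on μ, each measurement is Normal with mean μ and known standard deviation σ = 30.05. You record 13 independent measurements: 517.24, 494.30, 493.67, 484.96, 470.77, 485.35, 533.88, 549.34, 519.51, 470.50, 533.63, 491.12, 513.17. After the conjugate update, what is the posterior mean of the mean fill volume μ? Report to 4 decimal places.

For Normal data with known variance σ², a Normal(μ₀, σ₀²) prior on μ is conjugate. Posterior precision = 1/σ₀² + n/σ²; posterior mean is the precision-weighted average of μ₀ and x̄.
Σxᵢ = 517.24 + 494.30 + 493.67 + 484.96 + 470.77 + 485.35 + 533.88 + 549.34 + 519.51 + 470.50 + 533.63 + 491.12 + 513.17 = 6557.44, so n·x̄ = 6557.44.
σ₀² = 50.03² = 2503.0009, σ² = 30.05² = 903.0025; σ² + n·σ₀² = 903.0025 + 13·2503.0009 = 33442.0142.
Posterior mean = (μ₀/σ₀² + n·x̄/σ²)/(1/σ₀² + n/σ²) = (σ²·μ₀ + σ₀²·n·x̄)/(σ² + n·σ₀²) = (903.0025·494.12 + 2503.0009·6557.44)/33442.0142 = 16859469.816996/33442.0142 = 504.1404.

504.1404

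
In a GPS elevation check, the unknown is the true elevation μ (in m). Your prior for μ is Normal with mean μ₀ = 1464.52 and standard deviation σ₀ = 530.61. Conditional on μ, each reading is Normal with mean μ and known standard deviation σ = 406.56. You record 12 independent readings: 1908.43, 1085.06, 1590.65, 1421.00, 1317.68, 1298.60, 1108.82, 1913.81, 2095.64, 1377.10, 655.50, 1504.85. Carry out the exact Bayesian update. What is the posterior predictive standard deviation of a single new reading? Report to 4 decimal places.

422.4013

For Normal data with known variance σ², a Normal(μ₀, σ₀²) prior on μ is conjugate. Posterior precision = 1/σ₀² + n/σ²; posterior mean is the precision-weighted average of μ₀ and x̄.
σ₀² = 530.61² = 281546.9721, σ² = 406.56² = 165291.0336; σ² + n·σ₀² = 165291.0336 + 12·281546.9721 = 3543854.6988.
Posterior precision = 1/σ₀² + n/σ² = 1/281546.9721 + 12/165291.0336 = (σ² + n·σ₀²)/(σ₀²σ²) = 3543854.6988/(281546.9721·165291.0336); posterior variance σₙ² = σ₀²σ²/(σ² + n·σ₀²) = 281546.9721·165291.0336/3543854.6988 = 13131.799687.
Predictive variance for one new observation = σₙ² + σ² = 281546.9721·165291.0336/3543854.6988 + 165291.0336 = σ²·(σ₀² + 3543854.6988)/3543854.6988 = 165291.0336·3825401.6709/3543854.6988 = 178422.833287; SD = √(165291.0336·3825401.6709/3543854.6988) = 422.4013.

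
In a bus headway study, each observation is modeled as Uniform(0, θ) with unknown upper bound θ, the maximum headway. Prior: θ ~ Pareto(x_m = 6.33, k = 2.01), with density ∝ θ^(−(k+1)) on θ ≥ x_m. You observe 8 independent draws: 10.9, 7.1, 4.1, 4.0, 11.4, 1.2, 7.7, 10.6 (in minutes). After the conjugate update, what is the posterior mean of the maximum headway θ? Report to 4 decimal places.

12.6653

A Pareto(scale x_m, shape k) prior on the upper bound θ of Uniform(0, θ) is conjugate: posterior is Pareto(max(x_m, max xᵢ), k + n).
Sample maximum = 11.4; prior scale x_m = 6.33 → posterior scale = max = 11.40.
Posterior shape = 2.01 + 8 = 10.01.
E[θ|data] = k·x_m/(k−1) = 10.01·11.40/9.01 = 12.6653.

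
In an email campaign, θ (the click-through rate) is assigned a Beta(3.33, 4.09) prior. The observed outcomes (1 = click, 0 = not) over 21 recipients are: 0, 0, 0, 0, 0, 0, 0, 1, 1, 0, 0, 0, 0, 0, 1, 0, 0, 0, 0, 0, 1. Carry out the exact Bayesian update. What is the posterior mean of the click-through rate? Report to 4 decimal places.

The Beta prior is conjugate to a Binomial/Bernoulli likelihood; the update adds successes to α and failures to β.
Posterior: Beta(α+k, β+n−k) = Beta(3.33+4, 4.09+17) = Beta(7.33, 21.09).
Posterior mean = α/(α+β) = 7.33/28.42 = 0.2579.

0.2579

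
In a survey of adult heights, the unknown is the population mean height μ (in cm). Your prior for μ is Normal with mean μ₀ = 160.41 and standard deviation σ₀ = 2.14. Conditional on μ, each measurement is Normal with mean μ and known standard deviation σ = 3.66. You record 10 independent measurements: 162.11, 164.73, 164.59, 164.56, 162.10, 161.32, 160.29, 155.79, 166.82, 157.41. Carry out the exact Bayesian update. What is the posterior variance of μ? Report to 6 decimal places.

1.036405

For Normal data with known variance σ², a Normal(μ₀, σ₀²) prior on μ is conjugate. Posterior precision = 1/σ₀² + n/σ²; posterior mean is the precision-weighted average of μ₀ and x̄.
σ₀² = 2.14² = 4.5796, σ² = 3.66² = 13.3956; σ² + n·σ₀² = 13.3956 + 10·4.5796 = 59.1916.
Posterior precision = 1/σ₀² + n/σ² = 1/4.5796 + 10/13.3956 = (σ² + n·σ₀²)/(σ₀²σ²) = 59.1916/(4.5796·13.3956); posterior variance σₙ² = σ₀²σ²/(σ² + n·σ₀²) = 4.5796·13.3956/59.1916 = 1.036405.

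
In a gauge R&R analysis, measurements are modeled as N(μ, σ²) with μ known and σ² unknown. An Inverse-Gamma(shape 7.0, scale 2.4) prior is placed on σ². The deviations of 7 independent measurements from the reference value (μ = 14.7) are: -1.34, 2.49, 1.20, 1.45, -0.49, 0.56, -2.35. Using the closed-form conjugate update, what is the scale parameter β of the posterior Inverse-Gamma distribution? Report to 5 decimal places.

With known mean μ and an Inverse-Gamma(α, β) prior on σ², the Normal likelihood is conjugate: posterior is Inv-Gamma(α + n/2, β + Σ(xᵢ−μ)²/2).
Σ(xᵢ−μ)² = (-1.34)² + (2.49)² + (1.20)² + (1.45)² + (-0.49)² + (0.56)² + (-2.35)² = 17.6144.
Posterior: Inv-Gamma(7.0 + 7/2, 2.4 + 17.6144/2) = Inv-Gamma(10.50, 11.20720).
Posterior β = 11.20720.

11.20720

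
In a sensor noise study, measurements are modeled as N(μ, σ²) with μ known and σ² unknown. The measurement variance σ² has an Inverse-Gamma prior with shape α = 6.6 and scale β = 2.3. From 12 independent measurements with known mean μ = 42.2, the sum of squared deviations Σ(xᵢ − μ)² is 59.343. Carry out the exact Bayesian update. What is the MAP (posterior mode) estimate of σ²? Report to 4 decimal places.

With known mean μ and an Inverse-Gamma(α, β) prior on σ², the Normal likelihood is conjugate: posterior is Inv-Gamma(α + n/2, β + Σ(xᵢ−μ)²/2).
Posterior: Inv-Gamma(6.6 + 12/2, 2.3 + 59.343/2) = Inv-Gamma(12.60, 31.9715).
Mode = β/(α+1) = 31.9715/13.60 = 2.3508.

2.3508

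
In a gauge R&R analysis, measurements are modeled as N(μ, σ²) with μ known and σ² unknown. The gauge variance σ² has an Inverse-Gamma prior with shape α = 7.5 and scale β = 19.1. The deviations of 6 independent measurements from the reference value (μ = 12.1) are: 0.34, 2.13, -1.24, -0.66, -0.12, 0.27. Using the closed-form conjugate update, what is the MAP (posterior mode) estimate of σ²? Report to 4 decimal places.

With known mean μ and an Inverse-Gamma(α, β) prior on σ², the Normal likelihood is conjugate: posterior is Inv-Gamma(α + n/2, β + Σ(xᵢ−μ)²/2).
Σ(xᵢ−μ)² = (0.34)² + (2.13)² + (-1.24)² + (-0.66)² + (-0.12)² + (0.27)² = 6.7130.
Posterior: Inv-Gamma(7.5 + 6/2, 19.1 + 6.7130/2) = Inv-Gamma(10.50, 22.45650).
Mode = β/(α+1) = 22.45650/11.50 = 1.9527.

1.9527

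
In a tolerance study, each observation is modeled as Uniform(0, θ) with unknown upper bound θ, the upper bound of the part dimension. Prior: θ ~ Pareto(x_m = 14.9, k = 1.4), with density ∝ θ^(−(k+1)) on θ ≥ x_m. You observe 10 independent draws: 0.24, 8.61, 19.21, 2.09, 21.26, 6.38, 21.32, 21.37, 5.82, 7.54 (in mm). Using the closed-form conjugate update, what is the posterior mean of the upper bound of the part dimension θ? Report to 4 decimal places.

23.4248

A Pareto(scale x_m, shape k) prior on the upper bound θ of Uniform(0, θ) is conjugate: posterior is Pareto(max(x_m, max xᵢ), k + n).
Sample maximum = 21.37; prior scale x_m = 14.9 → posterior scale = max = 21.37.
Posterior shape = 1.4 + 10 = 11.4.
E[θ|data] = k·x_m/(k−1) = 11.4·21.37/10.4 = 23.4248.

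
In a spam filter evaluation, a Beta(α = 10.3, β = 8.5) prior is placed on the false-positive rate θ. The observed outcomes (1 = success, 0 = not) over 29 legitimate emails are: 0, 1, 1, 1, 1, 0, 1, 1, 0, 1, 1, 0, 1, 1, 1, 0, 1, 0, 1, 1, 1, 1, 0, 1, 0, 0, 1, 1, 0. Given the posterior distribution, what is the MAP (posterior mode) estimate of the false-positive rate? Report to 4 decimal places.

0.6179

The Beta prior is conjugate to a Binomial/Bernoulli likelihood; the update adds successes to α and failures to β.
Posterior: Beta(α+k, β+n−k) = Beta(10.3+19, 8.5+10) = Beta(29.3, 18.5).
Mode of Beta(a,b) for a,b>1 is (a−1)/(a+b−2) = 28.3/45.8 = 0.6179.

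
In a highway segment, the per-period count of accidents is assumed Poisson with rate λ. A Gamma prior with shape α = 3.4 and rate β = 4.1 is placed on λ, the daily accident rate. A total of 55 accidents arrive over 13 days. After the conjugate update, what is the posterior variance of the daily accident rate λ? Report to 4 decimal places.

0.1997

With a Gamma(shape α, rate β) prior, the Poisson likelihood is conjugate: the posterior is Gamma(α + ΣXᵢ, β + n).
Posterior: Gamma(α+S, β+n) = Gamma(3.4+55, 4.1+13) = Gamma(58.4, 17.1).
Var = α/β² = 58.4/17.1² = 0.1997.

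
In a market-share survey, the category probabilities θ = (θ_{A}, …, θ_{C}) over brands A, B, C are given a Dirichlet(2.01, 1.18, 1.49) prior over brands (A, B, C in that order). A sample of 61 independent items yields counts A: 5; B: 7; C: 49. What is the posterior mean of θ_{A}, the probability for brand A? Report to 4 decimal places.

0.1067

The Dirichlet prior is conjugate to the Multinomial likelihood: each posterior αⱼ = prior αⱼ + observed count nⱼ.
Posterior concentration: (7.01, 8.18, 50.49), total = 65.68.
E[θ_{A}|data] = α_{A}/Σα = 7.01/65.68 = 0.1067.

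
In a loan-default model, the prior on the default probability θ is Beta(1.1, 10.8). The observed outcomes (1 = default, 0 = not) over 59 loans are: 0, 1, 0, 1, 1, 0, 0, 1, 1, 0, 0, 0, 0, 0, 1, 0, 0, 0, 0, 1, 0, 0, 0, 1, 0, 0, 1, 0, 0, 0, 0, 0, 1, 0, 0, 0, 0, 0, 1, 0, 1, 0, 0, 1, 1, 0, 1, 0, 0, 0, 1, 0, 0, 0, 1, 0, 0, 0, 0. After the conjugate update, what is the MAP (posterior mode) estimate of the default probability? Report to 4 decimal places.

The Beta prior is conjugate to a Binomial/Bernoulli likelihood; the update adds successes to α and failures to β.
Posterior: Beta(α+k, β+n−k) = Beta(1.1+17, 10.8+42) = Beta(18.1, 52.8).
Mode of Beta(a,b) for a,b>1 is (a−1)/(a+b−2) = 17.1/68.9 = 0.2482.

0.2482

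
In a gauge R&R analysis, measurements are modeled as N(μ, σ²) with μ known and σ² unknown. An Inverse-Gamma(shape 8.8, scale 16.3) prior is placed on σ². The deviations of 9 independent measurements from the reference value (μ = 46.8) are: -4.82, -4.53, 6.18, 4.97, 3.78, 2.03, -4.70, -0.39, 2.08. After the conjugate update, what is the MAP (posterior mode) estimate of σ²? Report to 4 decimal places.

6.4414

With known mean μ and an Inverse-Gamma(α, β) prior on σ², the Normal likelihood is conjugate: posterior is Inv-Gamma(α + n/2, β + Σ(xᵢ−μ)²/2).
Σ(xᵢ−μ)² = (-4.82)² + (-4.53)² + (6.18)² + (4.97)² + (3.78)² + (2.03)² + (-4.70)² + (-0.39)² + (2.08)² = 151.6244.
Posterior: Inv-Gamma(8.8 + 9/2, 16.3 + 151.6244/2) = Inv-Gamma(13.30, 92.11220).
Mode = β/(α+1) = 92.11220/14.30 = 6.4414.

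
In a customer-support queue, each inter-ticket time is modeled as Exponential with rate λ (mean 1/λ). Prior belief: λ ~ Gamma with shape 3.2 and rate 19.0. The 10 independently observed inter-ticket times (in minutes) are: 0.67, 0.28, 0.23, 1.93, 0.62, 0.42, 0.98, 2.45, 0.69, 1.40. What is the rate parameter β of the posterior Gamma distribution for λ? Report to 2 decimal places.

With a Gamma(shape α, rate β) prior on the exponential rate λ, the posterior after n observations with total T = Σxᵢ is Gamma(α+n, β+T).
Sum of observations T = 9.67 minutes; n = 10.
Posterior: Gamma(3.2+10, 19.0+9.67) = Gamma(13.2, 28.67).
Posterior β = 28.67.

28.67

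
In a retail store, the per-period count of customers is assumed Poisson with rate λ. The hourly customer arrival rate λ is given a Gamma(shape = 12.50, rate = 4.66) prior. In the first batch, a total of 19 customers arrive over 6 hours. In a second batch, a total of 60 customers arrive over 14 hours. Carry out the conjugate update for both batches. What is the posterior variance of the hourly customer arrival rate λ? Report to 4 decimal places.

0.1505

With a Gamma(shape α, rate β) prior, the Poisson likelihood is conjugate: the posterior is Gamma(α + ΣXᵢ, β + n).
After batch 1: Gamma(α+S, β+n) = Gamma(12.50+19, 4.66+6) = Gamma(31.50, 10.66).
After batch 2: Gamma(α+S, β+n) = Gamma(31.50+60, 10.66+14) = Gamma(91.50, 24.66).
Var = α/β² = 91.50/24.66² = 0.1505.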